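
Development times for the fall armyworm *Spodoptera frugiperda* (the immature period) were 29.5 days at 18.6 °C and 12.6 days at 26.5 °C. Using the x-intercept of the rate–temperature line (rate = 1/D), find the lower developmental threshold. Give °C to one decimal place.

12.7 °C

Linear rate model ⇒ the product D·(T − T_b) is constant across temperatures.
29.5·(18.6 − T_b) = 12.6·(26.5 − T_b)
T_b = (29.5·18.6 − 12.6·26.5) / (29.5 − 12.6) = 214.80 / 16.9 = 12.710 °C ≈ 12.7 °C.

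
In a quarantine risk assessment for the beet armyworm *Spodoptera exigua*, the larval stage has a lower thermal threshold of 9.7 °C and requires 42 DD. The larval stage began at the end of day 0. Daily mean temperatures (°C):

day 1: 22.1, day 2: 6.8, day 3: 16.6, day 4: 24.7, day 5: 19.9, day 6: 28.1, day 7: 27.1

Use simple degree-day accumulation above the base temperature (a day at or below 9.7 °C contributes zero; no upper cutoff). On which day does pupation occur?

day 5

Daily DD above 9.7 °C: 12.4, 0.0, 6.9, 15.0, 10.2, 18.4, 17.4.
Cumulative: 12.4, 12.4, 19.3, 34.3, 44.5, 62.9, 80.3.
The total first reaches 42 DD on day 5.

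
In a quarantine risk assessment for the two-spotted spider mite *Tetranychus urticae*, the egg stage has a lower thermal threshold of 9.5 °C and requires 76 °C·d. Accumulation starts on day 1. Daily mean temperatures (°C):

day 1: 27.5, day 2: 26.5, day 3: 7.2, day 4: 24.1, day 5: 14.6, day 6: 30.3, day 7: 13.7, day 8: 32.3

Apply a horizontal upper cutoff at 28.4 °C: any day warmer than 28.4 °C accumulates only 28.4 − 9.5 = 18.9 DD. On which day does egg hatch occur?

Daily DD above 9.5 °C (capped at 18.9): 18.0, 17.0, 0.0, 14.6, 5.1, 18.9, 4.2, 18.9.
Cumulative: 18.0, 35.0, 35.0, 49.6, 54.7, 73.6, 77.8, 96.7.
The total first reaches 76 DD on day 7.

day 7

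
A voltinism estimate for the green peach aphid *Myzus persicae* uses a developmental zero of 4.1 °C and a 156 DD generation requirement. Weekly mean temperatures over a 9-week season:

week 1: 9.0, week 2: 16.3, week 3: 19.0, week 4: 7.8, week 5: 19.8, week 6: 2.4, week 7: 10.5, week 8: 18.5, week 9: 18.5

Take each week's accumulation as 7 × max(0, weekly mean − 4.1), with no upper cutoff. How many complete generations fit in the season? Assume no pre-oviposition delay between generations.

3 generations

Weekly DD (7 × max(0, T̄ − 4.1)): 34.3, 85.4, 104.3, 25.9, 109.9, 0.0, 44.8, 100.8, 100.8.
Season total = 606.2 DD.
Complete generations = ⌊606.2 / 156⌋ = 3.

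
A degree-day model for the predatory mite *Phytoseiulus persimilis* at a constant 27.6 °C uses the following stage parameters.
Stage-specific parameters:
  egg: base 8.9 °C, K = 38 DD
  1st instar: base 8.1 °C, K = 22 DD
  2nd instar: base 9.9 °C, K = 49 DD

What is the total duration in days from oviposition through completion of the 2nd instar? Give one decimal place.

egg: 38 / (27.6 − 8.9) = 38 / 18.7 = 2.032 d.
1st instar: 22 / (27.6 − 8.1) = 22 / 19.5 = 1.128 d.
2nd instar: 49 / (27.6 − 9.9) = 49 / 17.7 = 2.768 d.
Sum = 5.929 ≈ 5.9 days.

5.9 days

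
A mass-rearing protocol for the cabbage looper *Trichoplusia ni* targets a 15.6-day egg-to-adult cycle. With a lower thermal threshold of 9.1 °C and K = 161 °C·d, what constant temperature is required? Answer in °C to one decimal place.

Required daily accumulation = 161 / 15.6 = 10.321 DD/day.
T = T_base + 10.321 = 9.1 + 10.321 = 19.421 ≈ 19.4 °C.

19.4 °C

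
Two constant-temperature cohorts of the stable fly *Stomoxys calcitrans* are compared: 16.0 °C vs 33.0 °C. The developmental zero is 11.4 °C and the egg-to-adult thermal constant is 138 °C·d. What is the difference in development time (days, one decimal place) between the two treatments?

23.6 days

At 16.0 °C: 138 / (16.0 − 11.4) = 138 / 4.6 = 30.000 d.
At 33.0 °C: 138 / (33.0 − 11.4) = 138 / 21.6 = 6.389 d.
Difference = |30.000 − 6.389| = 23.611 ≈ 23.6 days.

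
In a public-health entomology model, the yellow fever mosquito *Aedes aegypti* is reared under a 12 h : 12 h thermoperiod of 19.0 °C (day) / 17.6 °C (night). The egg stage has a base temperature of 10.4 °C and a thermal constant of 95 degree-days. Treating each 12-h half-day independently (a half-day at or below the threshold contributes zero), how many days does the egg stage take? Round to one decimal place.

Day half: max(0, 19.0 − 10.4) × 0.5 = 8.6 × 0.5 = 4.30 DD.
Night half: max(0, 17.6 − 10.4) × 0.5 = 7.2 × 0.5 = 3.60 DD.
Per 24 h: 7.90 DD/day.
Duration = 95 / 7.90 = 12.025 ≈ 12.0 days.

12.0 days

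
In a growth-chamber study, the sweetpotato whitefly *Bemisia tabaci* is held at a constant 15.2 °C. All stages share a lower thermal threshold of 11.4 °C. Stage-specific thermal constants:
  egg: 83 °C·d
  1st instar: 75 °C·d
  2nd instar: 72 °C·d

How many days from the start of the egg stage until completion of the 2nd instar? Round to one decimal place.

Daily accumulation at 15.2 °C = 15.2 − 11.4 = 3.8 DD/day.
Total K = 83 + 75 + 72 = 230 DD.
Total duration = 230 / 3.8 = 60.526 ≈ 60.5 days.

60.5 days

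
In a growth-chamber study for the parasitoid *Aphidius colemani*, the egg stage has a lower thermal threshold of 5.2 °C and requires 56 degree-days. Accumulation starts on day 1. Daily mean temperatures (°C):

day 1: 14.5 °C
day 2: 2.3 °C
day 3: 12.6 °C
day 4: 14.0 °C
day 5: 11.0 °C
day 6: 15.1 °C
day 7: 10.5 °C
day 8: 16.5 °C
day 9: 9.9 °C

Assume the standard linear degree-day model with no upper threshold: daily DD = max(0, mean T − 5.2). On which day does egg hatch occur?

day 8

Daily DD above 5.2 °C: 9.3, 0.0, 7.4, 8.8, 5.8, 9.9, 5.3, 11.3, 4.7.
Cumulative: 9.3, 9.3, 16.7, 25.5, 31.3, 41.2, 46.5, 57.8, 62.5.
The total first reaches 56 DD on day 8.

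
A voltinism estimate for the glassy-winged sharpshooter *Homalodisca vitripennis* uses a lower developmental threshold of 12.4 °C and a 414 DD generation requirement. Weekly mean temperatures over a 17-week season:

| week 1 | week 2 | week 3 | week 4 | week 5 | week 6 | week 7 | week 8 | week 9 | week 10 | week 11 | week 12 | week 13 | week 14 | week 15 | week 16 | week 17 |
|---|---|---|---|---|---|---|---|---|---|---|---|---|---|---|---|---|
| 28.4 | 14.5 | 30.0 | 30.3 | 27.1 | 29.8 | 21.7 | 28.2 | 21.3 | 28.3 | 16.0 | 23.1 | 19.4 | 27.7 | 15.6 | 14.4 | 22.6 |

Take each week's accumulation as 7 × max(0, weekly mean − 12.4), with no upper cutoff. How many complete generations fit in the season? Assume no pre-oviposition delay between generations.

3 generations

Weekly DD (7 × max(0, T̄ − 12.4)): 112.0, 14.7, 123.2, 125.3, 102.9, 121.8, 65.1, 110.6, 62.3, 111.3, 25.2, 74.9, 49.0, 107.1, 22.4, 14.0, 71.4.
Season total = 1313.2 DD.
Complete generations = ⌊1313.2 / 414⌋ = 3.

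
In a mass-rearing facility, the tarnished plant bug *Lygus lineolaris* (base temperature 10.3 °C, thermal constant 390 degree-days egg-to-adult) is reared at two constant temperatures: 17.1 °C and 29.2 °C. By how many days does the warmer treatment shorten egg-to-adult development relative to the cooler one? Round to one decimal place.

36.7 days

At 17.1 °C: 390 / (17.1 − 10.3) = 390 / 6.8 = 57.353 d.
At 29.2 °C: 390 / (29.2 − 10.3) = 390 / 18.9 = 20.635 d.
Difference = |57.353 − 20.635| = 36.718 ≈ 36.7 days.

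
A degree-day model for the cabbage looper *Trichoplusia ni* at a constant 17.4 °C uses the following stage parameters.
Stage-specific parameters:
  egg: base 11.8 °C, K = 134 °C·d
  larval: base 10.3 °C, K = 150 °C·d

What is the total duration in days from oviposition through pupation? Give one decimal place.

egg: 134 / (17.4 − 11.8) = 134 / 5.6 = 23.929 d.
larval: 150 / (17.4 − 10.3) = 150 / 7.1 = 21.127 d.
Sum = 45.055 ≈ 45.1 days.

45.1 days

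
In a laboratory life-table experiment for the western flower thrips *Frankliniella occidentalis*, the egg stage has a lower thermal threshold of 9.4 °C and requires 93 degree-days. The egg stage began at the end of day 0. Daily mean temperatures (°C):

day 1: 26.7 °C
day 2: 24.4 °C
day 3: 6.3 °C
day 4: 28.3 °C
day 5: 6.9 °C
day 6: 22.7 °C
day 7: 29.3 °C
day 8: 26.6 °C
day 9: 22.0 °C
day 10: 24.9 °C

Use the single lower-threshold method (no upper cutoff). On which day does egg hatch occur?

day 8

Daily DD above 9.4 °C: 17.3, 15.0, 0.0, 18.9, 0.0, 13.3, 19.9, 17.2, 12.6, 15.5.
Cumulative: 17.3, 32.3, 32.3, 51.2, 51.2, 64.5, 84.4, 101.6, 114.2, 129.7.
The total first reaches 93 DD on day 8.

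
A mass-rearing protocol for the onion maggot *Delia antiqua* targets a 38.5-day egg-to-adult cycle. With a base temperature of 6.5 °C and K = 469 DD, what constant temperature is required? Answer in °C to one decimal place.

Required daily accumulation = 469 / 38.5 = 12.182 DD/day.
T = T_base + 12.182 = 6.5 + 12.182 = 18.682 ≈ 18.7 °C.

18.7 °C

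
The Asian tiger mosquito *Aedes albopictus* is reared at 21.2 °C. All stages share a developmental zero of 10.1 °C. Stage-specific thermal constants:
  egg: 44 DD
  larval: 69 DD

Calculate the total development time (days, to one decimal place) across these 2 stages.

Daily accumulation at 21.2 °C = 21.2 − 10.1 = 11.1 DD/day.
Total K = 44 + 69 = 113 DD.
Total duration = 113 / 11.1 = 10.180 ≈ 10.2 days.

10.2 days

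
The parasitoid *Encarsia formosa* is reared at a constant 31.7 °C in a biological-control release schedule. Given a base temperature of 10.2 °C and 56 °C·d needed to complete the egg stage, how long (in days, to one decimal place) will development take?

Daily accumulation = 31.7 − 10.2 = 21.5 DD/day.
Duration = 56 / 21.5 = 2.605 ≈ 2.6 days.

2.6 days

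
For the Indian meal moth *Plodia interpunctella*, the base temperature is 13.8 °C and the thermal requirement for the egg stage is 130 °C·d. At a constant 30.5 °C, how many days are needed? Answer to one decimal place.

Daily accumulation = 30.5 − 13.8 = 16.7 DD/day.
Duration = 130 / 16.7 = 7.784 ≈ 7.8 days.

7.8 days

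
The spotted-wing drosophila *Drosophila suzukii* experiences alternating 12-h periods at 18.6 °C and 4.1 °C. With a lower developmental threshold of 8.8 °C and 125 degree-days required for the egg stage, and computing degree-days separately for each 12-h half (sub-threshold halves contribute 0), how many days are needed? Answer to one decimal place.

Day half: max(0, 18.6 − 8.8) × 0.5 = 9.8 × 0.5 = 4.90 DD.
Night half: max(0, 4.1 − 8.8) × 0.5 = 0.0 × 0.5 = 0.00 DD.
Per 24 h: 4.90 DD/day.
Duration = 125 / 4.90 = 25.510 ≈ 25.5 days.

25.5 days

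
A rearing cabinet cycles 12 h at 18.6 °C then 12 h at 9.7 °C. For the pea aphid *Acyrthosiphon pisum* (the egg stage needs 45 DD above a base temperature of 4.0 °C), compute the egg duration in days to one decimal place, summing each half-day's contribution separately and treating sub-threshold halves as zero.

4.4 days

Day half: max(0, 18.6 − 4.0) × 0.5 = 14.6 × 0.5 = 7.30 DD.
Night half: max(0, 9.7 − 4.0) × 0.5 = 5.7 × 0.5 = 2.85 DD.
Per 24 h: 10.15 DD/day.
Duration = 45 / 10.15 = 4.433 ≈ 4.4 days.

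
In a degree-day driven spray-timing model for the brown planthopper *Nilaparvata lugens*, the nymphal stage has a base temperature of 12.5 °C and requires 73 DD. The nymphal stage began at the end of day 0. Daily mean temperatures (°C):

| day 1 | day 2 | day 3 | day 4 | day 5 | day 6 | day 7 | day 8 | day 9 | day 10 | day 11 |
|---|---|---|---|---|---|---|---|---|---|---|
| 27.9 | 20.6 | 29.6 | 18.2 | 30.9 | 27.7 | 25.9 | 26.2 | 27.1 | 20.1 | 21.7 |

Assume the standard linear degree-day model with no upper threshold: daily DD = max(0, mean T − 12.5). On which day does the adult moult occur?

day 6

Daily DD above 12.5 °C: 15.4, 8.1, 17.1, 5.7, 18.4, 15.2, 13.4, 13.7, 14.6, 7.6, 9.2.
Cumulative: 15.4, 23.5, 40.6, 46.3, 64.7, 79.9, 93.3, 107.0, 121.6, 129.2, 138.4.
The total first reaches 73 DD on day 6.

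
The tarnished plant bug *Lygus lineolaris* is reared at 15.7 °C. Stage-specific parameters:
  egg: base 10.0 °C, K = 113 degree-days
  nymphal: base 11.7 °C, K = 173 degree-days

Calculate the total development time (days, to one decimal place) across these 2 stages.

egg: 113 / (15.7 − 10.0) = 113 / 5.7 = 19.825 d.
nymphal: 173 / (15.7 − 11.7) = 173 / 4.0 = 43.250 d.
Sum = 63.075 ≈ 63.1 days.

63.1 days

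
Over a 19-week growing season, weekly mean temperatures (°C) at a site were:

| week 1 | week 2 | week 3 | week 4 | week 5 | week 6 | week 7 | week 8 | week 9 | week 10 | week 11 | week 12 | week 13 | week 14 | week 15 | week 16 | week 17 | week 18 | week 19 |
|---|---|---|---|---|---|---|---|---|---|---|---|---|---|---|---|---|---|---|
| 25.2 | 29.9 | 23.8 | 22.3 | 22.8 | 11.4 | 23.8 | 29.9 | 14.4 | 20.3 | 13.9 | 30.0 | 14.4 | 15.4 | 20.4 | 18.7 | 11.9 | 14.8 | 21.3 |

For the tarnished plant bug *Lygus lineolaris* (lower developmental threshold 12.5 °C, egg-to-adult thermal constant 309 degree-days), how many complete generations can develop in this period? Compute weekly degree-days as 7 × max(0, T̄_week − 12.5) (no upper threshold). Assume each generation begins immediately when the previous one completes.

Weekly DD (7 × max(0, T̄ − 12.5)): 88.9, 121.8, 79.1, 68.6, 72.1, 0.0, 79.1, 121.8, 13.3, 54.6, 9.8, 122.5, 13.3, 20.3, 55.3, 43.4, 0.0, 16.1, 61.6.
Season total = 1041.6 DD.
Complete generations = ⌊1041.6 / 309⌋ = 3.

3 generations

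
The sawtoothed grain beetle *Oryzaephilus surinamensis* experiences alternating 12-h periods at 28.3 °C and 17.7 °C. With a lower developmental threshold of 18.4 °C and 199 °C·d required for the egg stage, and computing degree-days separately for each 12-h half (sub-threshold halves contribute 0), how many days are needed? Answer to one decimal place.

Day half: max(0, 28.3 − 18.4) × 0.5 = 9.9 × 0.5 = 4.95 DD.
Night half: max(0, 17.7 − 18.4) × 0.5 = 0.0 × 0.5 = 0.00 DD.
Per 24 h: 4.95 DD/day.
Duration = 199 / 4.95 = 40.202 ≈ 40.2 days.

40.2 days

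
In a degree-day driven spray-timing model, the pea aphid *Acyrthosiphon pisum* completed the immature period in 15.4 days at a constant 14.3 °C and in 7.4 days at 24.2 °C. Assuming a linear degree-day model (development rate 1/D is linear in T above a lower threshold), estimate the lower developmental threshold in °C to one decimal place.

Under the model K = D·(T − T_b), so D₁·(T₁ − T_b) = D₂·(T₂ − T_b).
15.4·(14.3 − T_b) = 7.4·(24.2 − T_b)
T_b = (15.4·14.3 − 7.4·24.2) / (15.4 − 7.4) = 41.14 / 8.0 = 5.143 °C ≈ 5.1 °C.

5.1 °C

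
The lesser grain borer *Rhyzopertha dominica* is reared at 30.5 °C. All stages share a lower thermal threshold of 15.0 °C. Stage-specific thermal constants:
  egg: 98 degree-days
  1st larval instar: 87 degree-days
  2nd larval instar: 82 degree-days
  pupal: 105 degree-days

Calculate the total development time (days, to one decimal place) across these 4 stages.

24.0 days

Daily accumulation at 30.5 °C = 30.5 − 15.0 = 15.5 DD/day.
Total K = 98 + 87 + 82 + 105 = 372 DD.
Total duration = 372 / 15.5 = 24.000 ≈ 24.0 days.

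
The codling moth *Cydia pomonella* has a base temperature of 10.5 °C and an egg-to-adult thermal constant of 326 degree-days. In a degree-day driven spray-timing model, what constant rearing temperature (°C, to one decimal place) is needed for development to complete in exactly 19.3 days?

27.4 °C

Required daily accumulation = 326 / 19.3 = 16.891 DD/day.
T = T_base + 16.891 = 10.5 + 16.891 = 27.391 ≈ 27.4 °C.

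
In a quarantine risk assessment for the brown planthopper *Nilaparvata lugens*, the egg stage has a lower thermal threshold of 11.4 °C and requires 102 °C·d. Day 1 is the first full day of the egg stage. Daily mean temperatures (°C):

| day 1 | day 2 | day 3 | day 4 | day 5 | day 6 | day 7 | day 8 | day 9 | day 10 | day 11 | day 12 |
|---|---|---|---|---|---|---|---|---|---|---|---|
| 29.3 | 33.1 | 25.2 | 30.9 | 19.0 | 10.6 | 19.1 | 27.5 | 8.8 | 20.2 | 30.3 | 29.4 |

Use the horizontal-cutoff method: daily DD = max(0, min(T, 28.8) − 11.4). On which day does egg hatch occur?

Daily DD above 11.4 °C (capped at 17.4): 17.4, 17.4, 13.8, 17.4, 7.6, 0.0, 7.7, 16.1, 0.0, 8.8, 17.4, 17.4.
Cumulative: 17.4, 34.8, 48.6, 66.0, 73.6, 73.6, 81.3, 97.4, 97.4, 106.2, 123.6, 141.0.
The total first reaches 102 DD on day 10.

day 10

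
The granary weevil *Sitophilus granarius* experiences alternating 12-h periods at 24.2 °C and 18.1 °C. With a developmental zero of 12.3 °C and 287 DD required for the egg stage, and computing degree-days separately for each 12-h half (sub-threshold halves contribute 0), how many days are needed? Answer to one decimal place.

32.4 days

Day half: max(0, 24.2 − 12.3) × 0.5 = 11.9 × 0.5 = 5.95 DD.
Night half: max(0, 18.1 − 12.3) × 0.5 = 5.8 × 0.5 = 2.90 DD.
Per 24 h: 8.85 DD/day.
Duration = 287 / 8.85 = 32.429 ≈ 32.4 days.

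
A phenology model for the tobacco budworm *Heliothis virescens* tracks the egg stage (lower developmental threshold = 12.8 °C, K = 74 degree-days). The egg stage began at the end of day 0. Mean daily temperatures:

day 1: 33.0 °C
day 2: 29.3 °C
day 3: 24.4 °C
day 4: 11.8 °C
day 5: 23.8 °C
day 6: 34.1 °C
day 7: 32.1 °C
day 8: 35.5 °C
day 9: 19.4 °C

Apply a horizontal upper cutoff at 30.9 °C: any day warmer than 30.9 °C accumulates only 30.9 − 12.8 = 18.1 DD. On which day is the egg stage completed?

Daily DD above 12.8 °C (capped at 18.1): 18.1, 16.5, 11.6, 0.0, 11.0, 18.1, 18.1, 18.1, 6.6.
Cumulative: 18.1, 34.6, 46.2, 46.2, 57.2, 75.3, 93.4, 111.5, 118.1.
The total first reaches 74 DD on day 6.

day 6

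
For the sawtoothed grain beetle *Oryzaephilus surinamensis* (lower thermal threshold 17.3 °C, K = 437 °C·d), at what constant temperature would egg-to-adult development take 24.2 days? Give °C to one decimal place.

Required daily accumulation = 437 / 24.2 = 18.058 DD/day.
T = T_base + 18.058 = 17.3 + 18.058 = 35.358 ≈ 35.4 °C.

35.4 °C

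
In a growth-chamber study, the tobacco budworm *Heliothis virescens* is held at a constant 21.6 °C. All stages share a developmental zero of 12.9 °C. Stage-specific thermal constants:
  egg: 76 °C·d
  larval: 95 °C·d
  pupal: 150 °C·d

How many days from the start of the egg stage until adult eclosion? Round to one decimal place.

Daily accumulation at 21.6 °C = 21.6 − 12.9 = 8.7 DD/day.
Total K = 76 + 95 + 150 = 321 DD.
Total duration = 321 / 8.7 = 36.897 ≈ 36.9 days.

36.9 days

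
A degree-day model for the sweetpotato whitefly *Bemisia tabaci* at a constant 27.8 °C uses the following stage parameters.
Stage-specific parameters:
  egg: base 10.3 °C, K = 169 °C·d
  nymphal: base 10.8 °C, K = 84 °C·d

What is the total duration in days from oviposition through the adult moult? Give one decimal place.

14.6 days

egg: 169 / (27.8 − 10.3) = 169 / 17.5 = 9.657 d.
nymphal: 84 / (27.8 − 10.8) = 84 / 17.0 = 4.941 d.
Sum = 14.598 ≈ 14.6 days.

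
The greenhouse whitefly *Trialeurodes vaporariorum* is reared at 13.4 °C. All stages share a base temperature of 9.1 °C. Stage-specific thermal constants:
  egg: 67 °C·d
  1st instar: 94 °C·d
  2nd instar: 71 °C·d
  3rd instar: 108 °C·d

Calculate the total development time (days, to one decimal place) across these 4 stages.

Daily accumulation at 13.4 °C = 13.4 − 9.1 = 4.3 DD/day.
Total K = 67 + 94 + 71 + 108 = 340 DD.
Total duration = 340 / 4.3 = 79.070 ≈ 79.1 days.

79.1 days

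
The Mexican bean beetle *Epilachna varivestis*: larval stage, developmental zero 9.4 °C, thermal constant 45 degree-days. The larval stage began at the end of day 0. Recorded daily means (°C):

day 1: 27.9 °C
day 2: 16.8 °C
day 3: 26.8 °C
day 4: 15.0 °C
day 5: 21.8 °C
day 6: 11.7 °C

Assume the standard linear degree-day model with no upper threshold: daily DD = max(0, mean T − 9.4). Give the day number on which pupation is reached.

day 4

Daily DD above 9.4 °C: 18.5, 7.4, 17.4, 5.6, 12.4, 2.3.
Cumulative: 18.5, 25.9, 43.3, 48.9, 61.3, 63.6.
The total first reaches 45 DD on day 4.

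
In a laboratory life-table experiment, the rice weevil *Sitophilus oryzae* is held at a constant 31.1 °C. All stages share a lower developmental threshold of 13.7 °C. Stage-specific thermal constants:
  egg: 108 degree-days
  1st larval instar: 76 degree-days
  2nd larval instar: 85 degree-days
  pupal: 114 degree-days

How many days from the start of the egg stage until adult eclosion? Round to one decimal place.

22.0 days

Daily accumulation at 31.1 °C = 31.1 − 13.7 = 17.4 DD/day.
Total K = 108 + 76 + 85 + 114 = 383 DD.
Total duration = 383 / 17.4 = 22.011 ≈ 22.0 days.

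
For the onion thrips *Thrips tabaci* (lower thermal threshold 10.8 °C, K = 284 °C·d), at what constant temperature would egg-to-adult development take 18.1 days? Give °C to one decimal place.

Required daily accumulation = 284 / 18.1 = 15.691 DD/day.
T = T_base + 15.691 = 10.8 + 15.691 = 26.491 ≈ 26.5 °C.

26.5 °C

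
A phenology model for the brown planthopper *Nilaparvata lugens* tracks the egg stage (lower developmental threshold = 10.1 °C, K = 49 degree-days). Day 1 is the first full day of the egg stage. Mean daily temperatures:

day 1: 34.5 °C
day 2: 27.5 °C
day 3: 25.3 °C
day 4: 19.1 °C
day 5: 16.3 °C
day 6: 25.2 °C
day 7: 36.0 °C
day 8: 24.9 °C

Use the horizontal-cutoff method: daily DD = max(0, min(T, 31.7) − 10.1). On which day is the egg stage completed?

Daily DD above 10.1 °C (capped at 21.6): 21.6, 17.4, 15.2, 9.0, 6.2, 15.1, 21.6, 14.8.
Cumulative: 21.6, 39.0, 54.2, 63.2, 69.4, 84.5, 106.1, 120.9.
The total first reaches 49 DD on day 3.

day 3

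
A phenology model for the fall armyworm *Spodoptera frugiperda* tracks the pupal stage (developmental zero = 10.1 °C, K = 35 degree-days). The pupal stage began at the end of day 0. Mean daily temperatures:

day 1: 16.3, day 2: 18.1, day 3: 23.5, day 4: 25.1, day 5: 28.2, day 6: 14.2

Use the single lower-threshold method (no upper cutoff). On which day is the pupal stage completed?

Daily DD above 10.1 °C: 6.2, 8.0, 13.4, 15.0, 18.1, 4.1.
Cumulative: 6.2, 14.2, 27.6, 42.6, 60.7, 64.8.
The total first reaches 35 DD on day 4.

day 4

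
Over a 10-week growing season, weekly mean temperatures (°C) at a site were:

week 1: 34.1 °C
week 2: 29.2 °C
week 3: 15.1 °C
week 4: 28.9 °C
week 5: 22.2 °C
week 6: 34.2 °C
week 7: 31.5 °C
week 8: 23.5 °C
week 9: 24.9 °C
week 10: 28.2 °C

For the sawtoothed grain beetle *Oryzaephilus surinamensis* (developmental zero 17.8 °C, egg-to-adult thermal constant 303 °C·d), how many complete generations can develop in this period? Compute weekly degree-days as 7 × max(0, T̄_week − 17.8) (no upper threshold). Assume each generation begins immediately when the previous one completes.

Weekly DD (7 × max(0, T̄ − 17.8)): 114.1, 79.8, 0.0, 77.7, 30.8, 114.8, 95.9, 39.9, 49.7, 72.8.
Season total = 675.5 DD.
Complete generations = ⌊675.5 / 303⌋ = 2.

2 generations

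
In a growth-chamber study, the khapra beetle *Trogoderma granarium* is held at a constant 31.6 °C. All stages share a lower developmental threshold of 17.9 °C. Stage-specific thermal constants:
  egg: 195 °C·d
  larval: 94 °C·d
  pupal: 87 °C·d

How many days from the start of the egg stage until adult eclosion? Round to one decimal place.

27.4 days

Daily accumulation at 31.6 °C = 31.6 − 17.9 = 13.7 DD/day.
Total K = 195 + 94 + 87 = 376 DD.
Total duration = 376 / 13.7 = 27.445 ≈ 27.4 days.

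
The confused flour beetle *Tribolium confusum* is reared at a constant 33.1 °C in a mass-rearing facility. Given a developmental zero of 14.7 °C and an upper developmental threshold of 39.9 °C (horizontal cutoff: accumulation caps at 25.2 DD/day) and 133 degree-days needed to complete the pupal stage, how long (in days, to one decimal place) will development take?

7.2 days

Daily accumulation = 33.1 − 14.7 = 18.4 DD/day.
Duration = 133 / 18.4 = 7.228 ≈ 7.2 days.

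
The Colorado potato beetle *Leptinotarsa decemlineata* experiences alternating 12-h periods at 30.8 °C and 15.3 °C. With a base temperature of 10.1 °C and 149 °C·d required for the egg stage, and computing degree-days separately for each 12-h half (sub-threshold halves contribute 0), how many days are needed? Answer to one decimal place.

Day half: max(0, 30.8 − 10.1) × 0.5 = 20.7 × 0.5 = 10.35 DD.
Night half: max(0, 15.3 − 10.1) × 0.5 = 5.2 × 0.5 = 2.60 DD.
Per 24 h: 12.95 DD/day.
Duration = 149 / 12.95 = 11.506 ≈ 11.5 days.

11.5 days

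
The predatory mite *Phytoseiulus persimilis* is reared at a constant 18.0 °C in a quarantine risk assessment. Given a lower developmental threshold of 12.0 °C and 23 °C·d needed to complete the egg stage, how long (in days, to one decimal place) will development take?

Daily accumulation = 18.0 − 12.0 = 6.0 DD/day.
Duration = 23 / 6.0 = 3.833 ≈ 3.8 days.

3.8 days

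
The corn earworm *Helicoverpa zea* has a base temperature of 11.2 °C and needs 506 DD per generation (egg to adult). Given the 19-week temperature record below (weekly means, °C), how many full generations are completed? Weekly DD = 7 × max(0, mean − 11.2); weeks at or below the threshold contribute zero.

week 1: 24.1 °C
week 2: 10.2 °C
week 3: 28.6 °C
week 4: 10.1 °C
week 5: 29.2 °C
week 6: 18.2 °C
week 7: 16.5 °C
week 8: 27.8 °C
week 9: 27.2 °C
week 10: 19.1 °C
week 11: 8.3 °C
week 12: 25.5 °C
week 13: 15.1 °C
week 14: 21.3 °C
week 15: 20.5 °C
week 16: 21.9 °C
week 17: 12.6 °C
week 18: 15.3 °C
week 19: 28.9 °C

2 generations

Weekly DD (7 × max(0, T̄ − 11.2)): 90.3, 0.0, 121.8, 0.0, 126.0, 49.0, 37.1, 116.2, 112.0, 55.3, 0.0, 100.1, 27.3, 70.7, 65.1, 74.9, 9.8, 28.7, 123.9.
Season total = 1208.2 DD.
Complete generations = ⌊1208.2 / 506⌋ = 2.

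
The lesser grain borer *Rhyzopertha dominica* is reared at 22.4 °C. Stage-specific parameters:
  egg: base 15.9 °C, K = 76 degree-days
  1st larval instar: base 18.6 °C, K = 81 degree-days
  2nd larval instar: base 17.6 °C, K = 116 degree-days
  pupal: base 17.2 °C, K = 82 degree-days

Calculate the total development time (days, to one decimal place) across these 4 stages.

72.9 days

egg: 76 / (22.4 − 15.9) = 76 / 6.5 = 11.692 d.
1st larval instar: 81 / (22.4 − 18.6) = 81 / 3.8 = 21.316 d.
2nd larval instar: 116 / (22.4 − 17.6) = 116 / 4.8 = 24.167 d.
pupal: 82 / (22.4 − 17.2) = 82 / 5.2 = 15.769 d.
Sum = 72.944 ≈ 72.9 days.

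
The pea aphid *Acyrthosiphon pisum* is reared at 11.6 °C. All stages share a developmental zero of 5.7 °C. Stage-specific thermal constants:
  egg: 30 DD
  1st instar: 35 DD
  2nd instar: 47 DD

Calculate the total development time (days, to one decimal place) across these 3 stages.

Daily accumulation at 11.6 °C = 11.6 − 5.7 = 5.9 DD/day.
Total K = 30 + 35 + 47 = 112 DD.
Total duration = 112 / 5.9 = 18.983 ≈ 19.0 days.

19.0 days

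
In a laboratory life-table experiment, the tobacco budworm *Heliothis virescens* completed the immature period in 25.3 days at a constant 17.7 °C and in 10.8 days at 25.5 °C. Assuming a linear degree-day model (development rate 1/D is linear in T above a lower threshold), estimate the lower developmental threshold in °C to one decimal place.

Under the model K = D·(T − T_b), so D₁·(T₁ − T_b) = D₂·(T₂ − T_b).
25.3·(17.7 − T_b) = 10.8·(25.5 − T_b)
T_b = (25.3·17.7 − 10.8·25.5) / (25.3 − 10.8) = 172.41 / 14.5 = 11.890 °C ≈ 11.9 °C.

11.9 °C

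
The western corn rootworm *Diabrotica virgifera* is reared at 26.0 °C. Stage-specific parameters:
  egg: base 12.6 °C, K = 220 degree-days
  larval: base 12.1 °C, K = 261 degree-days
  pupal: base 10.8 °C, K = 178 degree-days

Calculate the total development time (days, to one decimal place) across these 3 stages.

egg: 220 / (26.0 − 12.6) = 220 / 13.4 = 16.418 d.
larval: 261 / (26.0 − 12.1) = 261 / 13.9 = 18.777 d.
pupal: 178 / (26.0 − 10.8) = 178 / 15.2 = 11.711 d.
Sum = 46.905 ≈ 46.9 days.

46.9 days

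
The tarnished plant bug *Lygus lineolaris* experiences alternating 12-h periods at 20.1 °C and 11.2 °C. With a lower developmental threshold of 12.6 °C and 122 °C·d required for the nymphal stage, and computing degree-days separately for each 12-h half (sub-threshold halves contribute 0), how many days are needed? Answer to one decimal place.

Day half: max(0, 20.1 − 12.6) × 0.5 = 7.5 × 0.5 = 3.75 DD.
Night half: max(0, 11.2 − 12.6) × 0.5 = 0.0 × 0.5 = 0.00 DD.
Per 24 h: 3.75 DD/day.
Duration = 122 / 3.75 = 32.533 ≈ 32.5 days.

32.5 days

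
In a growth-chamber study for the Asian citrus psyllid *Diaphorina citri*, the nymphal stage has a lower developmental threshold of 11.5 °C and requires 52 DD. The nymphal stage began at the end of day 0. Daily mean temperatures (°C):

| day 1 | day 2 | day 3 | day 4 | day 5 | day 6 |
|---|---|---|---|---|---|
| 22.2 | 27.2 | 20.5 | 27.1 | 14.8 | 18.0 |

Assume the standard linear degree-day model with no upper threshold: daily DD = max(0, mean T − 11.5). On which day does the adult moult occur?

day 5

Daily DD above 11.5 °C: 10.7, 15.7, 9.0, 15.6, 3.3, 6.5.
Cumulative: 10.7, 26.4, 35.4, 51.0, 54.3, 60.8.
The total first reaches 52 DD on day 5.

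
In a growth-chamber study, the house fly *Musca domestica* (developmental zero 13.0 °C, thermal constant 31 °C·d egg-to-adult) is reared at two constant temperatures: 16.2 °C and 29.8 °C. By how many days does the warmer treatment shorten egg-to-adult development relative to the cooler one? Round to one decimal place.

7.8 days

At 16.2 °C: 31 / (16.2 − 13.0) = 31 / 3.2 = 9.688 d.
At 29.8 °C: 31 / (29.8 − 13.0) = 31 / 16.8 = 1.845 d.
Difference = |9.688 − 1.845| = 7.842 ≈ 7.8 days.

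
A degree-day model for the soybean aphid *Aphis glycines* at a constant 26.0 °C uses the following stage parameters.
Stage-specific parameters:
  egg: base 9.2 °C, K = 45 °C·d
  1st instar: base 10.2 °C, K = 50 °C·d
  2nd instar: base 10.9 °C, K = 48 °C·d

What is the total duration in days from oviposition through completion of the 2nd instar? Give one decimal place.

egg: 45 / (26.0 − 9.2) = 45 / 16.8 = 2.679 d.
1st instar: 50 / (26.0 − 10.2) = 50 / 15.8 = 3.165 d.
2nd instar: 48 / (26.0 − 10.9) = 48 / 15.1 = 3.179 d.
Sum = 9.022 ≈ 9.0 days.

9.0 days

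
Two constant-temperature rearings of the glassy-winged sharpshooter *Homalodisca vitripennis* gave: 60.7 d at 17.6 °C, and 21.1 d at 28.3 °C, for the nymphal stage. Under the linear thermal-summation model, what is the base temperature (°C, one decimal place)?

11.9 °C

Equal thermal constants: D₁(T₁ − T_b) = D₂(T₂ − T_b).
60.7·(17.6 − T_b) = 21.1·(28.3 − T_b)
T_b = (60.7·17.6 − 21.1·28.3) / (60.7 − 21.1) = 471.19 / 39.6 = 11.899 °C ≈ 11.9 °C.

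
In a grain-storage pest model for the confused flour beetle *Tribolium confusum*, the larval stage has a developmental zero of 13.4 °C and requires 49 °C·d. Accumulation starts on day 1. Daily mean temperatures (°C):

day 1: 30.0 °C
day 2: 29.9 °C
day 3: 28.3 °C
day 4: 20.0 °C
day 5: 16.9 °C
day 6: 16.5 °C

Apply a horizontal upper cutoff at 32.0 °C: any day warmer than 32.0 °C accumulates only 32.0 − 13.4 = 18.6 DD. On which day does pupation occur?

day 4

Daily DD above 13.4 °C (capped at 18.6): 16.6, 16.5, 14.9, 6.6, 3.5, 3.1.
Cumulative: 16.6, 33.1, 48.0, 54.6, 58.1, 61.2.
The total first reaches 49 DD on day 4.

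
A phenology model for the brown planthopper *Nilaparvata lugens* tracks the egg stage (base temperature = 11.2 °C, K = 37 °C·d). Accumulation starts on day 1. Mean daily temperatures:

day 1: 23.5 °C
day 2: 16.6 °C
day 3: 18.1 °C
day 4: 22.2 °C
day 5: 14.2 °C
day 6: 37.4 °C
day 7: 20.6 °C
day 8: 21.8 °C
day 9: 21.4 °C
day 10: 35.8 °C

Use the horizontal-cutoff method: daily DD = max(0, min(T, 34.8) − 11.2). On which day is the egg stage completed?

day 5

Daily DD above 11.2 °C (capped at 23.6): 12.3, 5.4, 6.9, 11.0, 3.0, 23.6, 9.4, 10.6, 10.2, 23.6.
Cumulative: 12.3, 17.7, 24.6, 35.6, 38.6, 62.2, 71.6, 82.2, 92.4, 116.0.
The total first reaches 37 DD on day 5.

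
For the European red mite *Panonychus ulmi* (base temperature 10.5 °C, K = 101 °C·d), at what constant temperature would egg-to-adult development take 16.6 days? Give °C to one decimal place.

Required daily accumulation = 101 / 16.6 = 6.084 DD/day.
T = T_base + 6.084 = 10.5 + 6.084 = 16.584 ≈ 16.6 °C.

16.6 °C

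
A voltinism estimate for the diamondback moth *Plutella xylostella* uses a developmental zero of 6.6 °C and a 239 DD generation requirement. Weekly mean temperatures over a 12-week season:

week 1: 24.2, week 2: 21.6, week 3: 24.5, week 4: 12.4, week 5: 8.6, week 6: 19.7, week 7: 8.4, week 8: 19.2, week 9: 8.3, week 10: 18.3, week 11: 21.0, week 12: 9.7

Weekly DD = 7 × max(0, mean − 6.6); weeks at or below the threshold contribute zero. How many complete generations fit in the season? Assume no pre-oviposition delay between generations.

3 generations

Weekly DD (7 × max(0, T̄ − 6.6)): 123.2, 105.0, 125.3, 40.6, 14.0, 91.7, 12.6, 88.2, 11.9, 81.9, 100.8, 21.7.
Season total = 816.9 DD.
Complete generations = ⌊816.9 / 239⌋ = 3.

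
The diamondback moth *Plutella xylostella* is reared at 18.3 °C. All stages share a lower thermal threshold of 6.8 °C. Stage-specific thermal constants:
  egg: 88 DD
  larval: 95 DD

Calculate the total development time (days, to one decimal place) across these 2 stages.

15.9 days

Daily accumulation at 18.3 °C = 18.3 − 6.8 = 11.5 DD/day.
Total K = 88 + 95 = 183 DD.
Total duration = 183 / 11.5 = 15.913 ≈ 15.9 days.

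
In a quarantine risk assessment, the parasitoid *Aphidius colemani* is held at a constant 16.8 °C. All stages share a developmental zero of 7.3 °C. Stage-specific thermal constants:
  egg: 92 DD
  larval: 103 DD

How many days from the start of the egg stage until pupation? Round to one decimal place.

20.5 days

Daily accumulation at 16.8 °C = 16.8 − 7.3 = 9.5 DD/day.
Total K = 92 + 103 = 195 DD.
Total duration = 195 / 9.5 = 20.526 ≈ 20.5 days.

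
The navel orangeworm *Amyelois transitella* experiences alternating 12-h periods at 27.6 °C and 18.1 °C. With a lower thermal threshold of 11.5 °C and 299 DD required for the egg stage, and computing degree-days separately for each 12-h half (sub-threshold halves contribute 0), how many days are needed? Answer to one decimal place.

Day half: max(0, 27.6 − 11.5) × 0.5 = 16.1 × 0.5 = 8.05 DD.
Night half: max(0, 18.1 − 11.5) × 0.5 = 6.6 × 0.5 = 3.30 DD.
Per 24 h: 11.35 DD/day.
Duration = 299 / 11.35 = 26.344 ≈ 26.3 days.

26.3 days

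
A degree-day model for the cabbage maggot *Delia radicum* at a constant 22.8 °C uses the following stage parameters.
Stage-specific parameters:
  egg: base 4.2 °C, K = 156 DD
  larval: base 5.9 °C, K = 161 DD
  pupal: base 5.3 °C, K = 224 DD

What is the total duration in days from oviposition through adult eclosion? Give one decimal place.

30.7 days

egg: 156 / (22.8 − 4.2) = 156 / 18.6 = 8.387 d.
larval: 161 / (22.8 − 5.9) = 161 / 16.9 = 9.527 d.
pupal: 224 / (22.8 − 5.3) = 224 / 17.5 = 12.800 d.
Sum = 30.714 ≈ 30.7 days.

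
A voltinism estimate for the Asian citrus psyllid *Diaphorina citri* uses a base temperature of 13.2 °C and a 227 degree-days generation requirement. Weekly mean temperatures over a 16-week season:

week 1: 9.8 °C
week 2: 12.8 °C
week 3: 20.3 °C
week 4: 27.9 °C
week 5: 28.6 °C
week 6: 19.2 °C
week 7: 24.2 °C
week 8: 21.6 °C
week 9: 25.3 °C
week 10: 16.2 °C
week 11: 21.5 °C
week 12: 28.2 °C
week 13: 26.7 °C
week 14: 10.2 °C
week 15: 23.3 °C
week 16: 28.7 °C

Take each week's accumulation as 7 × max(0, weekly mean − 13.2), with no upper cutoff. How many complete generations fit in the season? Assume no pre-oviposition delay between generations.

4 generations

Weekly DD (7 × max(0, T̄ − 13.2)): 0.0, 0.0, 49.7, 102.9, 107.8, 42.0, 77.0, 58.8, 84.7, 21.0, 58.1, 105.0, 94.5, 0.0, 70.7, 108.5.
Season total = 980.7 DD.
Complete generations = ⌊980.7 / 227⌋ = 4.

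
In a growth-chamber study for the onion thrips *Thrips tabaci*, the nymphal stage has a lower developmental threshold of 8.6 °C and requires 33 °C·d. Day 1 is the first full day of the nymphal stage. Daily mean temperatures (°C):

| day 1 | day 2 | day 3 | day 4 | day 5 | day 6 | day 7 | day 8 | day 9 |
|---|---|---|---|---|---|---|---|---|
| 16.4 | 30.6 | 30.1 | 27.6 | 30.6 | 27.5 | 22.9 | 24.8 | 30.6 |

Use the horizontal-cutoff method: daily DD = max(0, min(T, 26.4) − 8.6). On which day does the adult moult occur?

day 3

Daily DD above 8.6 °C (capped at 17.8): 7.8, 17.8, 17.8, 17.8, 17.8, 17.8, 14.3, 16.2, 17.8.
Cumulative: 7.8, 25.6, 43.4, 61.2, 79.0, 96.8, 111.1, 127.3, 145.1.
The total first reaches 33 DD on day 3.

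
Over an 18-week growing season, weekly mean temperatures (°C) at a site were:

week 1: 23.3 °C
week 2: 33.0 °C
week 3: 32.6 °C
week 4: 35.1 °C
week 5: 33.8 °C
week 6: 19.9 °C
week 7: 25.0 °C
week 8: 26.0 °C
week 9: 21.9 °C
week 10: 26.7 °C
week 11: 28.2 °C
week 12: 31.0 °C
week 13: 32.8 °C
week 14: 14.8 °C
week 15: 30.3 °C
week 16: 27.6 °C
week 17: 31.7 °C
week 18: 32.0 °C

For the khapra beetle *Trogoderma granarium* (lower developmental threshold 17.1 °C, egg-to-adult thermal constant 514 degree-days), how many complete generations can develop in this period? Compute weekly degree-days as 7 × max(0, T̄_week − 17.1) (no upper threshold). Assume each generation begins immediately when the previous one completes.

Weekly DD (7 × max(0, T̄ − 17.1)): 43.4, 111.3, 108.5, 126.0, 116.9, 19.6, 55.3, 62.3, 33.6, 67.2, 77.7, 97.3, 109.9, 0.0, 92.4, 73.5, 102.2, 104.3.
Season total = 1401.4 DD.
Complete generations = ⌊1401.4 / 514⌋ = 2.

2 generations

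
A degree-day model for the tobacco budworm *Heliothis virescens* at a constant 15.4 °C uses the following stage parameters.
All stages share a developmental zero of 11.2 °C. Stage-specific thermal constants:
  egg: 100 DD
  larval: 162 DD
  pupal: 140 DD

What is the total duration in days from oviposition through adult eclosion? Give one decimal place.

95.7 days

Daily accumulation at 15.4 °C = 15.4 − 11.2 = 4.2 DD/day.
Total K = 100 + 162 + 140 = 402 DD.
Total duration = 402 / 4.2 = 95.714 ≈ 95.7 days.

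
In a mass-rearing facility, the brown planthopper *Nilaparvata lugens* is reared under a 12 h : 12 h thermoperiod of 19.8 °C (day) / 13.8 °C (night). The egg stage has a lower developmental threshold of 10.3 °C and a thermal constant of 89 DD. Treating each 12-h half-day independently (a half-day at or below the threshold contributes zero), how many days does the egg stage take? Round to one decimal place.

Day half: max(0, 19.8 − 10.3) × 0.5 = 9.5 × 0.5 = 4.75 DD.
Night half: max(0, 13.8 − 10.3) × 0.5 = 3.5 × 0.5 = 1.75 DD.
Per 24 h: 6.50 DD/day.
Duration = 89 / 6.50 = 13.692 ≈ 13.7 days.

13.7 days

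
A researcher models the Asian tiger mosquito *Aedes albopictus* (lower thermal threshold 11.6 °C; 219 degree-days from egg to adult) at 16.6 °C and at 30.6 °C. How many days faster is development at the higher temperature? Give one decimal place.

At 16.6 °C: 219 / (16.6 − 11.6) = 219 / 5.0 = 43.800 d.
At 30.6 °C: 219 / (30.6 − 11.6) = 219 / 19.0 = 11.526 d.
Difference = |43.800 − 11.526| = 32.274 ≈ 32.3 days.

32.3 days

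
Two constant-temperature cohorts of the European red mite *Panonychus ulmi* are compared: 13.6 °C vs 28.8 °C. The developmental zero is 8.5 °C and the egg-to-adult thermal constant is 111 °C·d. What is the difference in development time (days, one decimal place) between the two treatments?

16.3 days

At 13.6 °C: 111 / (13.6 − 8.5) = 111 / 5.1 = 21.765 d.
At 28.8 °C: 111 / (28.8 − 8.5) = 111 / 20.3 = 5.468 d.
Difference = |21.765 − 5.468| = 16.297 ≈ 16.3 days.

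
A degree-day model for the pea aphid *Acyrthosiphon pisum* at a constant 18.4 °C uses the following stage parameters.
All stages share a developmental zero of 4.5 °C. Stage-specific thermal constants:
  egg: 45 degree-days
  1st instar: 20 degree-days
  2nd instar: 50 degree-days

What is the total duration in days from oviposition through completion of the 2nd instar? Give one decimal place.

Daily accumulation at 18.4 °C = 18.4 − 4.5 = 13.9 DD/day.
Total K = 45 + 20 + 50 = 115 DD.
Total duration = 115 / 13.9 = 8.273 ≈ 8.3 days.

8.3 days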